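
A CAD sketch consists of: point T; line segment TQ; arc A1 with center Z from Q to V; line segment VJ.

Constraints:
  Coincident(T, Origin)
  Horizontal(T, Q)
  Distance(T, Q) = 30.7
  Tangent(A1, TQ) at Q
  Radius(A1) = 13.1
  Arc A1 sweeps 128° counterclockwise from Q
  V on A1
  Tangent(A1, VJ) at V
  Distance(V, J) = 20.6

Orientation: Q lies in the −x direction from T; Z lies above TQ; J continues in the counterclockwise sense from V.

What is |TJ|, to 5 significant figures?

49.916

On A1, Q sits at bearing -90° from Z; a 128° counterclockwise sweep puts V at bearing 38°, so V = Z + 13.1·(cos 38°, sin 38°) = (-20.377, 21.165). Tangency of A1 to VJ means the radius ZV is perpendicular to VJ, so VJ runs along (−sin 38°, cos 38°); with |VJ| = 20.6, J = (-33.060, 37.398). Then |TJ| = |J − T| = 49.916.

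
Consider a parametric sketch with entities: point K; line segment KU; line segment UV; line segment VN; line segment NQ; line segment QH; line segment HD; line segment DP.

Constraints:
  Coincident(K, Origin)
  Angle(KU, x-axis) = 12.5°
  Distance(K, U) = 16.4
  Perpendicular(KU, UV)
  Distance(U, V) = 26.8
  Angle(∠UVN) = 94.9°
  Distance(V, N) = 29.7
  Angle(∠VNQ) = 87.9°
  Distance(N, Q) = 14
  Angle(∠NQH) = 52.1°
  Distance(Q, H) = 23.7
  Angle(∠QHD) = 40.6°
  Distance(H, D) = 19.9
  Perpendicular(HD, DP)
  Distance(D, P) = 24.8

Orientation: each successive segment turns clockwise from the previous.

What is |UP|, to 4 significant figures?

33.65

K is at the origin; KU runs at 12.5° with length 16.4, so U = (16.01, 3.550). KU is perpendicular to UV, so UV runs at -77.50°; with |UV| = 26.8, V = (21.81, -22.62). ∠UVN = 94.9° gives VN at -162.6° from the x-axis; with |VN| = 29.7, N = (-6.529, -31.50). ∠VNQ = 87.9° gives NQ at 105.3° from the x-axis; with |NQ| = 14.0, Q = (-10.22, -17.99). ∠NQH = 52.1° gives QH at -22.60° from the x-axis; with |QH| = 23.7, H = (11.66, -27.10). ∠QHD = 40.6° gives HD at -162.0° from the x-axis; with |HD| = 19.9, D = (-7.269, -33.25). HD is perpendicular to DP, so DP runs at 108.0°; with |DP| = 24.8, P = (-14.93, -9.664). Then |UP| = |P − U| = 33.65.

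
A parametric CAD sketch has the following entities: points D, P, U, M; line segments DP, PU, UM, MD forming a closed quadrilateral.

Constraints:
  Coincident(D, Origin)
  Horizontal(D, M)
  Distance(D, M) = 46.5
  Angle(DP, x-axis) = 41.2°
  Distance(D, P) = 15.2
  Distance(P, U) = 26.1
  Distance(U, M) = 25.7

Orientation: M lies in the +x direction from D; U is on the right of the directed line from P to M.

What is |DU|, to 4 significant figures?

27.35

Checks: |PU| = 26.10 ✓; |UM| = 25.70 ✓.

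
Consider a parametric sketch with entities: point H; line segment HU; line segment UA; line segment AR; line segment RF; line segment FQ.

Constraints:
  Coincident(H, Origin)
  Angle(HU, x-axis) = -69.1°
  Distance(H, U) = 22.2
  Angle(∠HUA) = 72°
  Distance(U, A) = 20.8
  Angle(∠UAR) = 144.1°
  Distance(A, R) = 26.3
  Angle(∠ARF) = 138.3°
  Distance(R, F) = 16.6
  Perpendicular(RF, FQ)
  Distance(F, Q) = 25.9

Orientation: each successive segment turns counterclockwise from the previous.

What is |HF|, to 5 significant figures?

40.209

∠UAR = 144.1° gives AR at 74.800° from the x-axis; with |AR| = 26.3, R = (31.003, 17.702). ∠ARF = 138.3° gives RF at 116.50° from the x-axis; with |RF| = 16.6, F = (23.596, 32.558). Then |HF| = |F − H| = 40.209.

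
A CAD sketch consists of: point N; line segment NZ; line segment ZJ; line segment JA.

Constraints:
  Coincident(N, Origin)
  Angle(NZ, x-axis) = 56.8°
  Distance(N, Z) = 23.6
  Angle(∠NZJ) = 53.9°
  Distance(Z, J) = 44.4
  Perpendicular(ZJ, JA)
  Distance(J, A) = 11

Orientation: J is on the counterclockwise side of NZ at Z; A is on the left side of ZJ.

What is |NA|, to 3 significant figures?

31.5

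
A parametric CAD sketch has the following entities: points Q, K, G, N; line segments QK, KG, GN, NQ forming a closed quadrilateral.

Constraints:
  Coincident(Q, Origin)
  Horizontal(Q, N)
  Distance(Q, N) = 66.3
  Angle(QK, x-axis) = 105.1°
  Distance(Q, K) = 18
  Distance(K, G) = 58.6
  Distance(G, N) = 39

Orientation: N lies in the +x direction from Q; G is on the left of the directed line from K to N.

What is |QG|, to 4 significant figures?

62.27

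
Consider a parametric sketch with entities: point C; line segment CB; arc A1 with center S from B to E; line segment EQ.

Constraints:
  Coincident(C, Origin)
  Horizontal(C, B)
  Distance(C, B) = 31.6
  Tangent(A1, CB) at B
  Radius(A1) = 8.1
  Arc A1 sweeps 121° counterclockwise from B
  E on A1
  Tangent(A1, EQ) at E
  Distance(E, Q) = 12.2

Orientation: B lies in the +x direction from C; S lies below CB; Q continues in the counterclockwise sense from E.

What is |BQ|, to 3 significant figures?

22.7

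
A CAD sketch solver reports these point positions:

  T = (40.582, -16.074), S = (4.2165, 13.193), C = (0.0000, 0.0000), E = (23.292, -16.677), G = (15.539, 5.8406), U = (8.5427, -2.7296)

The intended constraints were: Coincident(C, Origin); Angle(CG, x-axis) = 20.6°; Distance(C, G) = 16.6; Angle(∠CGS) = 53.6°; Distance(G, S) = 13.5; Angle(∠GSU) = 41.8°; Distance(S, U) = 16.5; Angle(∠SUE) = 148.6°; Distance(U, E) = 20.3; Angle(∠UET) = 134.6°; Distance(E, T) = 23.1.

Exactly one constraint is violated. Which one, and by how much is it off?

Distance(E, T) = 23.1 — off by 5.80.

C = (0.00, 0.00) ✓; CG at 20.60° ✓; |CG| = 16.60 ✓; ∠CGS = 53.60° ✓; |GS| = 13.50 ✓; ∠GSU = 41.80° ✓; |SU| = 16.50 ✓; ∠SUE = 148.6° ✓; |UE| = 20.30 ✓; ∠UET = 134.6° ✓; |ET| = 17.30 ✗.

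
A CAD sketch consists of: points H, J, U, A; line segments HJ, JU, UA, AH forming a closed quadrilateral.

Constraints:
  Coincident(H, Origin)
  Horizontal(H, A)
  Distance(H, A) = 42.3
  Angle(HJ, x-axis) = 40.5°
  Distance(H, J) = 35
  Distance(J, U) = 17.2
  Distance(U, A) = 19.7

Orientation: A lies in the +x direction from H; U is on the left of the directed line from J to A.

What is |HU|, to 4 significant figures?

47.77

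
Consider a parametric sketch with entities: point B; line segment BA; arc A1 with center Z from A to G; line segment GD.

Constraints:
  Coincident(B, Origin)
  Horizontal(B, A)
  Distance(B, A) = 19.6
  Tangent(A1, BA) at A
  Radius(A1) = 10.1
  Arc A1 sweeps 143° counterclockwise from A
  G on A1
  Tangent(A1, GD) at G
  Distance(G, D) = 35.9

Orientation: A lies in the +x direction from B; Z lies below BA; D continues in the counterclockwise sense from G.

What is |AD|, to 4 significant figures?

45.74

B is at the origin; B and A share the same y with |BA| = 19.6 and A on the +x side, so A = (19.60, 0.000). Tangency of A1 to BA means the radius ZA is perpendicular to BA, so Z = A + (0, -10.1) = (19.60, -10.10). On A1, A sits at bearing 90° from Z; a 143° counterclockwise sweep puts G at bearing 233°, so G = Z + 10.1·(cos 233°, sin 233°) = (13.52, -18.17). Tangency of A1 to GD means the radius ZG is perpendicular to GD, so GD runs along (−sin 233°, cos 233°); with |GD| = 35.9, D = (42.19, -39.77). Then |AD| = |D − A| = 45.74.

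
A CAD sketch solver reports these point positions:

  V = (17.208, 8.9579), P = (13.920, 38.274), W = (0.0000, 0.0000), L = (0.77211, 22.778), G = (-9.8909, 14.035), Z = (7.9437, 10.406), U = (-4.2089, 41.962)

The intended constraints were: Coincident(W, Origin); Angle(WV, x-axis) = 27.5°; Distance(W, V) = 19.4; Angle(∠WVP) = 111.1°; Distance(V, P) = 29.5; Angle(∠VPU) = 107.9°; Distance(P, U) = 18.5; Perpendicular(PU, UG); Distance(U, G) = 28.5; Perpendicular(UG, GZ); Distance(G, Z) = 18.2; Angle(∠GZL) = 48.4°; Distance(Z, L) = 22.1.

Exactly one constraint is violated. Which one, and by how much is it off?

Distance(Z, L) = 22.1 — off by 7.80.

W = (0.00, 0.00) ✓; WV at 27.50° ✓; |WV| = 19.40 ✓; ∠WVP = 111.1° ✓; |VP| = 29.50 ✓; ∠VPU = 107.9° ✓; |PU| = 18.50 ✓; ∠(PU, UG) = 90.00° ✓; |UG| = 28.50 ✓; ∠(UG, GZ) = 90.00° ✓; |GZ| = 18.20 ✓; ∠GZL = 48.40° ✓; |ZL| = 14.30 ✗.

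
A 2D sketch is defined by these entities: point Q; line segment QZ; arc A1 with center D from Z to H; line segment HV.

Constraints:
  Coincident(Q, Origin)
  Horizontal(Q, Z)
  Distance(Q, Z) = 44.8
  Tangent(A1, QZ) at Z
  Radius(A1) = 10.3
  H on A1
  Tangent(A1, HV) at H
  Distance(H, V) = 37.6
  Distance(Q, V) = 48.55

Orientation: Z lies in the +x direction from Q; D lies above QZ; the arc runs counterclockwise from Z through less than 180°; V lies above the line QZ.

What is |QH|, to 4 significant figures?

54.62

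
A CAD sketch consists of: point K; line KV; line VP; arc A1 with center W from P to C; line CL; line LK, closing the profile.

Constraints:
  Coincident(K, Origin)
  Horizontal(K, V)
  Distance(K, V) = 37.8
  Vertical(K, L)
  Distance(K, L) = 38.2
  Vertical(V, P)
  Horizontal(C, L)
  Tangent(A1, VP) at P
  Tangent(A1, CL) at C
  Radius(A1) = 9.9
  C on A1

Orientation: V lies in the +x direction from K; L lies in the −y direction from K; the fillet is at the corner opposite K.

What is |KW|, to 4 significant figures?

39.74

K is at the origin; KV is horizontal with |KV| = 37.8 and V on the +x side, so V = (37.80, 0.000). KL is vertical with |KL| = 38.2 and L on the −y side, so L = (0.000, -38.20). The virtual corner opposite K is at (37.80, -38.20). The tangent condition forces WP to be normal to VP and since A1 is tangent to CL there, WC ⟂ CL, with radius 9.9, so the center W sits 9.9 in from both sides at W = (27.90, -28.30). Then |KW| = |W − K| = 39.74.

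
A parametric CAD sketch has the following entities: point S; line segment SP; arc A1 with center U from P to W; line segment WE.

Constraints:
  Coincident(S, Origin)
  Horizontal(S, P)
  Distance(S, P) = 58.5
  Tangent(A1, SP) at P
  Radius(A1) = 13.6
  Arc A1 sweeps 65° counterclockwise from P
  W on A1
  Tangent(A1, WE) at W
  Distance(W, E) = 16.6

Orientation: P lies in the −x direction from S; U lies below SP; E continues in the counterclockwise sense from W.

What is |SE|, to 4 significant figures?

81.14

On A1, P sits at bearing 90° from U; a 65° counterclockwise sweep puts W at bearing 155°, so W = U + 13.6·(cos 155°, sin 155°) = (-70.83, -7.852). Tangency of A1 to WE means the radius UW is perpendicular to WE, so WE runs along (−sin 155°, cos 155°); with |WE| = 16.6, E = (-77.84, -22.90). Then |SE| = |E − S| = 81.14.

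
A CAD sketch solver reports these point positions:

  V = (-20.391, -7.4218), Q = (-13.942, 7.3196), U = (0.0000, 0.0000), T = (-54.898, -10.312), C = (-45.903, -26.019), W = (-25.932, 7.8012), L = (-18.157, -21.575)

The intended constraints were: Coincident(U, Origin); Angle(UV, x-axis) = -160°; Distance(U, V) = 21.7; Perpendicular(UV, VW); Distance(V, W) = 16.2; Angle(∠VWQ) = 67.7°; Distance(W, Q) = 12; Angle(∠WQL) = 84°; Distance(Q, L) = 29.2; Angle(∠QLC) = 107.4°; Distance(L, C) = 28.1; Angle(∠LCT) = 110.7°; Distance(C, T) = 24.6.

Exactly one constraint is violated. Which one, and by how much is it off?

Distance(C, T) = 24.6 — off by 6.50.

U = (0.00, 0.00) ✓; UV at -160.0° ✓; |UV| = 21.70 ✓; ∠(UV, VW) = 90.00° ✓; |VW| = 16.20 ✓; ∠VWQ = 67.70° ✓; |WQ| = 12.00 ✓; ∠WQL = 84.00° ✓; |QL| = 29.20 ✓; ∠QLC = 107.4° ✓; |LC| = 28.10 ✓; ∠LCT = 110.7° ✓; |CT| = 18.10 ✗.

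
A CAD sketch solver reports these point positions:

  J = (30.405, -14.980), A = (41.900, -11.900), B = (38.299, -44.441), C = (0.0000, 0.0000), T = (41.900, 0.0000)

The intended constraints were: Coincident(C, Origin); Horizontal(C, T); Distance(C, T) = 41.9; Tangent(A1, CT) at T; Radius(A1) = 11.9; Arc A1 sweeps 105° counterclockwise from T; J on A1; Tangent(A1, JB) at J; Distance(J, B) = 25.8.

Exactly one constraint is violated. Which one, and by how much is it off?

Distance(J, B) = 25.8 — off by 4.70.

C = (0.00, 0.00) ✓; C.y = 0.00, T.y = 0.00 ✓; |CT| = 41.90 ✓; ∠(AT, TC) = 90.00° ✓; |AT| = 11.90 ✓; bearing(A→J) − bearing(A→T) = 105.0° ✓; |AJ| = 11.90 ✓; ∠(AJ, JB) = 90.00° ✓; |JB| = 30.50 ✗.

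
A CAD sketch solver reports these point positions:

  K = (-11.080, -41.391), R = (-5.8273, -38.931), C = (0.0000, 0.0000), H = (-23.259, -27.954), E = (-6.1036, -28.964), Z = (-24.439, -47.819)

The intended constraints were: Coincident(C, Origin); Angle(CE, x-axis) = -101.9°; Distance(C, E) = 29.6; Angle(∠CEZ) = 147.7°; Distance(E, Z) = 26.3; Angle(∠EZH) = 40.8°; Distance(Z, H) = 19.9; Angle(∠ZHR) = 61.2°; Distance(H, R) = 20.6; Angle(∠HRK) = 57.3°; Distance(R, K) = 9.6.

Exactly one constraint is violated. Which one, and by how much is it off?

Distance(R, K) = 9.6 — off by 3.80.

C = (0.00, 0.00) ✓; CE at -101.9° ✓; |CE| = 29.60 ✓; ∠CEZ = 147.7° ✓; |EZ| = 26.30 ✓; ∠EZH = 40.80° ✓; |ZH| = 19.90 ✓; ∠ZHR = 61.20° ✓; |HR| = 20.60 ✓; ∠HRK = 57.29° ✓; |RK| = 5.800 ✗.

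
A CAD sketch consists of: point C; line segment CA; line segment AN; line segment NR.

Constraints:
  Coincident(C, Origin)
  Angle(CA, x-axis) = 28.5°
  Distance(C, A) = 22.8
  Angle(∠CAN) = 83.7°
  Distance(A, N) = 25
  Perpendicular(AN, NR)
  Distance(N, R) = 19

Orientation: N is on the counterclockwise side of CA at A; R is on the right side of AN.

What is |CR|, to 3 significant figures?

47.3

C is at the origin; CA runs at 28.5° with length 22.8, so A = 22.8·(cos 28.5°, sin 28.5°) = (20.0, 10.9). ∠CAN = 83.7°, so AN runs at 28.5° + (180° − 83.7°) = 125° from the x-axis; with |AN| = 25.0, N = A + 25.0·(cos 125°, sin 125°) = (5.77, 31.4). AN ⟂ NR; with |NR| = 19.0 on the right of AN, R = N + 19.0·(0.821, 0.571) = (21.4, 42.3). Then |CR| = |R − C| = 47.3.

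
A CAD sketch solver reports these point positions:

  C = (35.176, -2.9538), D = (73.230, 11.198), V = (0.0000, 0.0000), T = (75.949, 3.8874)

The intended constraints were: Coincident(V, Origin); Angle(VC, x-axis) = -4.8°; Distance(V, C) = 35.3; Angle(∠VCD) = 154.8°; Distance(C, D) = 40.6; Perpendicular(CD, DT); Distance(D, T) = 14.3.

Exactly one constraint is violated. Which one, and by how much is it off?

Distance(D, T) = 14.3 — off by 6.50.

V = (0.00, 0.00) ✓; VC at -4.800° ✓; |VC| = 35.30 ✓; ∠VCD = 154.8° ✓; |CD| = 40.60 ✓; ∠(CD, DT) = 90.00° ✓; |DT| = 7.800 ✗.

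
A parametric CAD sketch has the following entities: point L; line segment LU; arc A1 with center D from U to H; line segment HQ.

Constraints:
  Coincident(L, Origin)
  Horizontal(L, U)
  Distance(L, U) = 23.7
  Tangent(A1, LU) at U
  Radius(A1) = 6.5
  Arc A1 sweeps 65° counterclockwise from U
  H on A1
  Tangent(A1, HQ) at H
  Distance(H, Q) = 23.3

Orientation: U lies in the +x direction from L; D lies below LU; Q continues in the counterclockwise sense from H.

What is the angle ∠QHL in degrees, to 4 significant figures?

76.90°

L is at the origin; L and U share the same y with |LU| = 23.7 and U on the +x side, so U = (23.70, 0.000). The tangent condition forces DU to be normal to LU, so D = U + (0, -6.5) = (23.70, -6.500). On A1, U sits at bearing 90° from D; a 65° counterclockwise sweep puts H at bearing 155°, so H = D + 6.5·(cos 155°, sin 155°) = (17.81, -3.753). Since A1 is tangent to HQ there, DH ⟂ HQ, so HQ runs along (−sin 155°, cos 155°); with |HQ| = 23.3, Q = (7.962, -24.87). Then cos ∠QHL = HQ·HL / (|HQ||HL|), giving 76.90°.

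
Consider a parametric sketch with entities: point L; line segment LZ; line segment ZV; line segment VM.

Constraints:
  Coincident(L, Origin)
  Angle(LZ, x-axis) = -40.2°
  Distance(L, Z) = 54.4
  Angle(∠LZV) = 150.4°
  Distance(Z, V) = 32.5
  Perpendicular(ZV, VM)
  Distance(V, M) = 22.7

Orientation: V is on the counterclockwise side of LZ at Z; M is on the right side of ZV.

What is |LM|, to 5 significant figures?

93.943

L is at the origin; LZ runs at -40.2° with length 54.4, so Z = 54.4·(cos -40.2°, sin -40.2°) = (41.551, -35.113). ∠LZV = 150.4°, so ZV runs at -40.2° + (180° − 150.4°) = -10.600° from the x-axis; with |ZV| = 32.5, V = Z + 32.5·(cos -10.600°, sin -10.600°) = (73.496, -41.091). The perpendicularity gives VM at right angles to ZV; with |VM| = 22.7 on the right of ZV, M = V + 22.7·(-0.18395, -0.98294) = (69.320, -63.404). Then |LM| = |M − L| = 93.943.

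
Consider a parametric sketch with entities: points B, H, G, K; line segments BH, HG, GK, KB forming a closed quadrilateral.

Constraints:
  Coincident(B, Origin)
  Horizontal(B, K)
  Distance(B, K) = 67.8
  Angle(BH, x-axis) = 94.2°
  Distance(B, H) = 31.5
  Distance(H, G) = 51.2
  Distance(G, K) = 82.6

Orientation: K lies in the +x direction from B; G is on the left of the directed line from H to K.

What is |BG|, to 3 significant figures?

77.8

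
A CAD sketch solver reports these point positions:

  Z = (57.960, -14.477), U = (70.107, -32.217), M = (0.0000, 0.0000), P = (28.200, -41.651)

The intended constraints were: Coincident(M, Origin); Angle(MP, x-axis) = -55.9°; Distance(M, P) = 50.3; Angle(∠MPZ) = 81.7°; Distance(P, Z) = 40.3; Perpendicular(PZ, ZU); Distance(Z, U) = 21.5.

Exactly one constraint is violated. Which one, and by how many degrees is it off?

Perpendicular(PZ, ZU) — off by 8.00°.

M = (0.00, 0.00) ✓; MP at -55.90° ✓; |MP| = 50.30 ✓; ∠MPZ = 81.70° ✓; |PZ| = 40.30 ✓; ∠(PZ, ZU) = 98.00° ✗; |ZU| = 21.50 ✓.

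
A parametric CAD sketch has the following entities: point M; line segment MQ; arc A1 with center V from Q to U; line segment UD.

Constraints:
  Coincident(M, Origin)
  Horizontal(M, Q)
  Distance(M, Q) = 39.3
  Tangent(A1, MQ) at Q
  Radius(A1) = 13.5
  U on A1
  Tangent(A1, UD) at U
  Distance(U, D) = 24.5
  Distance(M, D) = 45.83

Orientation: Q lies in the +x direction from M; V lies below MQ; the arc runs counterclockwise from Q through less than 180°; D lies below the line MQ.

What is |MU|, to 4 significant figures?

29.09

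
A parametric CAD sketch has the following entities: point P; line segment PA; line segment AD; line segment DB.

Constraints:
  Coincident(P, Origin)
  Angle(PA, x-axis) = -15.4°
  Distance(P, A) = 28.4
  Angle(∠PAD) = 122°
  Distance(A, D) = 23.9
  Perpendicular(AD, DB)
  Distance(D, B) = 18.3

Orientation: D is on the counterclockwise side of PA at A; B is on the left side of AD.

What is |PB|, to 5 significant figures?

39.377

P is at the origin; PA runs at -15.4° with length 28.4, so A = 28.4·(cos -15.4°, sin -15.4°) = (27.380, -7.5418). ∠PAD = 122.0°, so AD runs at -15.4° + (180° − 122.0°) = 42.600° from the x-axis; with |AD| = 23.9, D = A + 23.9·(cos 42.600°, sin 42.600°) = (44.973, 8.6355). AD ⟂ DB; with |DB| = 18.3 on the left of AD, B = D + 18.3·(-0.67688, 0.73610) = (32.586, 22.106). Then |PB| = |B − P| = 39.377.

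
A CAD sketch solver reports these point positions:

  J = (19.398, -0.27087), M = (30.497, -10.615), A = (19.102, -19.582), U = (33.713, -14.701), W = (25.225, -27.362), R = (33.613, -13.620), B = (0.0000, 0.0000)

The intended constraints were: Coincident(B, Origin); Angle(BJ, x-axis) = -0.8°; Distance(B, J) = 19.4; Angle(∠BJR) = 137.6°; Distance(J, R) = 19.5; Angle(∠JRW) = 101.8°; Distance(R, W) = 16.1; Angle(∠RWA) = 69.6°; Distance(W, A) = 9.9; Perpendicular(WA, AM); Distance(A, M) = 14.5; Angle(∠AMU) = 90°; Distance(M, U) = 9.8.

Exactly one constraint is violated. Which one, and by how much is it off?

Distance(M, U) = 9.8 — off by 4.60.

B = (0.00, 0.00) ✓; BJ at -0.8000° ✓; |BJ| = 19.40 ✓; ∠BJR = 137.6° ✓; |JR| = 19.50 ✓; ∠JRW = 101.8° ✓; |RW| = 16.10 ✓; ∠RWA = 69.60° ✓; |WA| = 9.900 ✓; ∠(WA, AM) = 90.00° ✓; |AM| = 14.50 ✓; ∠AMU = 90.01° ✓; |MU| = 5.200 ✗.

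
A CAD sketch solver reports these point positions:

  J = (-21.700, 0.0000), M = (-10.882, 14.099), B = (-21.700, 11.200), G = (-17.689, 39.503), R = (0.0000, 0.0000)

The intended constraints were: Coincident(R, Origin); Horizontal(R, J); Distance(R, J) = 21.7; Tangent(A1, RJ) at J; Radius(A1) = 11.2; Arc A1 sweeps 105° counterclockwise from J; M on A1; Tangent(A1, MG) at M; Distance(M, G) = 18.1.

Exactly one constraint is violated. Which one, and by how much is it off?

Distance(M, G) = 18.1 — off by 8.20.

R = (0.00, 0.00) ✓; R.y = 0.00, J.y = 0.00 ✓; |RJ| = 21.70 ✓; ∠(BJ, JR) = 90.00° ✓; |BJ| = 11.20 ✓; bearing(B→M) − bearing(B→J) = 105.0° ✓; |BM| = 11.20 ✓; ∠(BM, MG) = 90.00° ✓; |MG| = 26.30 ✗.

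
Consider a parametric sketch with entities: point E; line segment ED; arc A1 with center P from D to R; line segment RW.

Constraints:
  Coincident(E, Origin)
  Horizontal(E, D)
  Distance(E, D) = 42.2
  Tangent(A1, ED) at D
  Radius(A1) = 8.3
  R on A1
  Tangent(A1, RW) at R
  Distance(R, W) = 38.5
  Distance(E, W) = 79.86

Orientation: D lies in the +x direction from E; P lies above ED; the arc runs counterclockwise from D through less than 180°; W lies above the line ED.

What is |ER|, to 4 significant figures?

48.83

Checks: |PD| = 8.300 ✓; |PR| = 8.300 ✓; ∠(PR, RW) = 90.00° ✓; |RW| = 38.50 ✓; |EW| = 79.86 ✓.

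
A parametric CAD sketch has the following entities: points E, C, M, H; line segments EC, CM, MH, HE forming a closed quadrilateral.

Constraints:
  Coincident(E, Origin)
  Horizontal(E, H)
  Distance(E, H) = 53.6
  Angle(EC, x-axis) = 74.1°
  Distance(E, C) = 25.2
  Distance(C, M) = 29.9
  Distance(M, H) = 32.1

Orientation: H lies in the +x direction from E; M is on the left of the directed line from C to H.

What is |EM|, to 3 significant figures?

45.7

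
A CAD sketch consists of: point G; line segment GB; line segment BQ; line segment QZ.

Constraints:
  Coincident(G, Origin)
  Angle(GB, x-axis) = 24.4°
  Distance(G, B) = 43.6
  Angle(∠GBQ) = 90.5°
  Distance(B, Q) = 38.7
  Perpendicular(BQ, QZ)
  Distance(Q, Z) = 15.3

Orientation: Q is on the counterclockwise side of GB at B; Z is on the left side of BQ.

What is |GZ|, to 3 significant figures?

48.3

G is at the origin; GB runs at 24.4° with length 43.6, so B = 43.6·(cos 24.4°, sin 24.4°) = (39.7, 18.0). ∠GBQ = 90.5°, so BQ runs at 24.4° + (180° − 90.5°) = 114° from the x-axis; with |BQ| = 38.7, Q = B + 38.7·(cos 114°, sin 114°) = (24.0, 53.4). BQ ⟂ QZ; with |QZ| = 15.3 on the left of BQ, Z = Q + 15.3·(-0.914, -0.405) = (10.0, 47.2). Then |GZ| = |Z − G| = 48.3.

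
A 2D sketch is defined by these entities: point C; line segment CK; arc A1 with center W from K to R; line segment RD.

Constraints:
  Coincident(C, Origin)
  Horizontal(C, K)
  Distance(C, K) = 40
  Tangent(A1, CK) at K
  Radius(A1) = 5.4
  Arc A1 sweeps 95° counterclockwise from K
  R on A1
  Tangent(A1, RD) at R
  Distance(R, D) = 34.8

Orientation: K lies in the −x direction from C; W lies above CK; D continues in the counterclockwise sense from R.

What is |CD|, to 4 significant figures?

55.33

C is at the origin; CK is horizontal with |CK| = 40.0 and K on the −x side, so K = (-40.00, 0.000). A1 meets CK tangentially, so WK is at right angles to CK, so W = K + (0, 5.4) = (-40.00, 5.400). On A1, K sits at bearing -90° from W; a 95° counterclockwise sweep puts R at bearing 5°, so R = W + 5.4·(cos 5°, sin 5°) = (-34.62, 5.871). A1 meets RD tangentially, so WR is at right angles to RD, so RD runs along (−sin 5°, cos 5°); with |RD| = 34.8, D = (-37.65, 40.54). Then |CD| = |D − C| = 55.33.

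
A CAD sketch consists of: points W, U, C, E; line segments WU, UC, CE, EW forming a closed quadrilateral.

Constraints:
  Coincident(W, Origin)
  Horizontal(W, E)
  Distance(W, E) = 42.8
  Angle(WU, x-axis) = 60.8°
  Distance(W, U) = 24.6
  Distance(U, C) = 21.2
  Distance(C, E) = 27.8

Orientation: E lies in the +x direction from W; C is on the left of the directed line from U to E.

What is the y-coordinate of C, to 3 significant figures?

25.9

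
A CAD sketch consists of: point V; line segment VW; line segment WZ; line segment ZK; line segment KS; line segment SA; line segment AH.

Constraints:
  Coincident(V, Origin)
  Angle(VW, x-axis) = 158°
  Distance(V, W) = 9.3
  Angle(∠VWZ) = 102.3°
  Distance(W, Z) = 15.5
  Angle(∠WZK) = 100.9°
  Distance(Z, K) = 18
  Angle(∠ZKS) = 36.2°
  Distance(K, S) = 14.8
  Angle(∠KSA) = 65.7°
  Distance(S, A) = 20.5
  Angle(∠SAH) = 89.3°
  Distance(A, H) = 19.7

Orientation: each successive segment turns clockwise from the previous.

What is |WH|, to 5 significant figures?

38.758

∠KSA = 65.7° gives SA at 103.10° from the x-axis; with |SA| = 20.5, A = (-4.4189, 30.117). ∠SAH = 89.3° gives AH at 12.400° from the x-axis; with |AH| = 19.7, H = (14.822, 34.347). Then |WH| = |H − W| = 38.758.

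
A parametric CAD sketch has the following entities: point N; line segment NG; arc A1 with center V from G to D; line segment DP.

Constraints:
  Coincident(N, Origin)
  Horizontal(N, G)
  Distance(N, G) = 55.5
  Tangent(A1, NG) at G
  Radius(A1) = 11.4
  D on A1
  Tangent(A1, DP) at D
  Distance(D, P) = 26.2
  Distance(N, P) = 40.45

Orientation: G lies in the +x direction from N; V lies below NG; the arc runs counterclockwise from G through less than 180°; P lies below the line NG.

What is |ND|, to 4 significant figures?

46.48

N is at the origin; N and G share the same y with |NG| = 55.5 and G on the +x side, so G = (55.50, 0.000). Since A1 is tangent to NG there, VG ⟂ NG, so V = G + (0, -11.4) = (55.50, -11.40). Since VD ⟂ DP (tangency), |VP| = √(11.4² + 26.2²) = 28.57 regardless of where D sits on A1. So P lies on both circle(N, 40.45) and circle(V, 28.57); the below-NG intersection is P = (30.96, -26.03). D is the foot of the tangent from P: D = (46.24, -4.751).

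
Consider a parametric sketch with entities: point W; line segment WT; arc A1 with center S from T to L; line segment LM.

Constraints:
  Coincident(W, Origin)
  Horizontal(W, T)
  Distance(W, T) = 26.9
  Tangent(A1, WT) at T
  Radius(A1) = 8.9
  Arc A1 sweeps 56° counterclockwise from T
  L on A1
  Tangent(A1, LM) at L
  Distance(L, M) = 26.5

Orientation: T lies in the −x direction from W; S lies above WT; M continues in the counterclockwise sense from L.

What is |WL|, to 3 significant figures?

19.9

W is at the origin; WT is horizontal with |WT| = 26.9 and T on the −x side, so T = (-26.9, 0.00). Tangency of A1 to WT means the radius ST is perpendicular to WT, so S = T + (0, 8.9) = (-26.9, 8.90). On A1, T sits at bearing -90° from S; a 56° counterclockwise sweep puts L at bearing -34°, so L = S + 8.9·(cos -34°, sin -34°) = (-19.5, 3.92). Then |WL| = |L − W| = 19.9.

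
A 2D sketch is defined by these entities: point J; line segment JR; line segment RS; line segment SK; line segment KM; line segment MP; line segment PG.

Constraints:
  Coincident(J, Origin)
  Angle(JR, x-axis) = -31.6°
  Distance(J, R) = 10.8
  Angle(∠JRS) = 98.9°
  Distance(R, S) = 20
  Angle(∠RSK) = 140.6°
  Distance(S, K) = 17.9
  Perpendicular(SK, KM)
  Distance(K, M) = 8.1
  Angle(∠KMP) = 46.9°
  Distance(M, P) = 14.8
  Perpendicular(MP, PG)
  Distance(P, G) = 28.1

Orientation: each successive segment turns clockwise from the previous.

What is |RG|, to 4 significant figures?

54.62

J is at the origin; JR runs at -31.6° with length 10.8, so R = (9.199, -5.659). ∠JRS = 98.9° gives RS at -112.7° from the x-axis; with |RS| = 20.0, S = (1.481, -24.11). ∠RSK = 140.6° gives SK at -152.1° from the x-axis; with |SK| = 17.9, K = (-14.34, -32.49). SK is perpendicular to KM, so KM runs at 117.9°; with |KM| = 8.1, M = (-18.13, -25.33). ∠KMP = 46.9° gives MP at -15.20° from the x-axis; with |MP| = 14.8, P = (-3.847, -29.21). MP ⟂ PG, so PG runs at -105.2°; with |PG| = 28.1, G = (-11.21, -56.32). Then |RG| = |G − R| = 54.62.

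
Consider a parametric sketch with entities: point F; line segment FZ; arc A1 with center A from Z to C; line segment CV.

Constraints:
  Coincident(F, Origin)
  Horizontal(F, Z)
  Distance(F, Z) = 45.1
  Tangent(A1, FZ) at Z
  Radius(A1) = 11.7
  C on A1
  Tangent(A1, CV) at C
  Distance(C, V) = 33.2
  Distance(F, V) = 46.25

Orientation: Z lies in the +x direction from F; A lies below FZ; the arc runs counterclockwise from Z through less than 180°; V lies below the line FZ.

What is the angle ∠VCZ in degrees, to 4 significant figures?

144.0°

F is at the origin; FZ is horizontal with |FZ| = 45.1 and Z on the +x side, so Z = (45.10, 0.000). A1 meets FZ tangentially, so AZ is at right angles to FZ, so A = Z + (0, -11.7) = (45.10, -11.70). Since AC ⟂ CV (tangency), |AV| = √(11.7² + 33.2²) = 35.20 regardless of where C sits on A1. So V lies on both circle(F, 46.25) and circle(A, 35.20); the below-FZ intersection is V = (23.75, -39.69). C is the foot of the tangent from V: C = (33.97, -8.099).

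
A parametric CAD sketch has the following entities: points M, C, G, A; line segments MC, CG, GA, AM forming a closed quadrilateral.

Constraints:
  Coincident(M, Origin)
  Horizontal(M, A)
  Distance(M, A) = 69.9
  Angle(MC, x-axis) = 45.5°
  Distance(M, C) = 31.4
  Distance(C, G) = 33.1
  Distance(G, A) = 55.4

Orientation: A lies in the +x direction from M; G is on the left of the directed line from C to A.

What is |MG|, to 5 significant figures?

64.416

Checks: |CG| = 33.10 ✓; |GA| = 55.40 ✓.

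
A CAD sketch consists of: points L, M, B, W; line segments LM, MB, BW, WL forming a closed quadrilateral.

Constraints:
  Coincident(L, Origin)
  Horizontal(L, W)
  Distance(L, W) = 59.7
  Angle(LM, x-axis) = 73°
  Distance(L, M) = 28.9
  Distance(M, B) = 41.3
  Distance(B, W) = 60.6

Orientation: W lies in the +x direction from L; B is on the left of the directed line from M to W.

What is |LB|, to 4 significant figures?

68.10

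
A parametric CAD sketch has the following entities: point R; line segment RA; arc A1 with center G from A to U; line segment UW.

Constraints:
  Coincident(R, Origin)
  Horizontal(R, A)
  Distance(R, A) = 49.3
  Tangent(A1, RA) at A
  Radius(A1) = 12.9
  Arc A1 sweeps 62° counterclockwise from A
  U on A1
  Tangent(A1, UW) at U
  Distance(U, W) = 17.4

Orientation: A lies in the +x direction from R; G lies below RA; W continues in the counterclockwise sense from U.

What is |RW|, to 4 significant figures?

37.12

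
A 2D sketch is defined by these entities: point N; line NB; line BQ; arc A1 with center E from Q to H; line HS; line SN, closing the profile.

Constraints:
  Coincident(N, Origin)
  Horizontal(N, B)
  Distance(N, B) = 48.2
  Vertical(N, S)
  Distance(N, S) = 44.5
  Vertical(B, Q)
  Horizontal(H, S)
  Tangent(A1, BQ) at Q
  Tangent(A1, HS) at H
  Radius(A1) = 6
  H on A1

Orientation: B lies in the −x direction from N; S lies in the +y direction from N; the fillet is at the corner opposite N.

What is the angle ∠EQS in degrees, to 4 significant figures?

7.096°

The virtual corner opposite N is at (-48.20, 44.50). Tangency of A1 to BQ means the radius EQ is perpendicular to BQ and tangency of A1 to HS means the radius EH is perpendicular to HS, with radius 6.0, so the center E sits 6.0 in from both sides at E = (-42.20, 38.50). That places the tangent points at Q = (-48.20, 38.50) on BQ and H = (-42.20, 44.50) on HS. Then cos ∠EQS = QE·QS / (|QE||QS|), giving 7.096°.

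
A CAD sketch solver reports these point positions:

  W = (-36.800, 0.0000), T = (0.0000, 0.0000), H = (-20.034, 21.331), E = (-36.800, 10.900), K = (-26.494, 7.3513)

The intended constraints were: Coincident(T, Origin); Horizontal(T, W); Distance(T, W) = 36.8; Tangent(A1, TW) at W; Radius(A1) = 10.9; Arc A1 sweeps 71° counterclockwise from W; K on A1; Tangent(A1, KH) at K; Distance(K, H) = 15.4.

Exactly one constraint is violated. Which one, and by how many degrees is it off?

Tangent(A1, KH) at K — off by 5.80°.

T = (0.00, 0.00) ✓; T.y = 0.00, W.y = 0.00 ✓; |TW| = 36.80 ✓; ∠(EW, WT) = 90.00° ✓; |EW| = 10.90 ✓; bearing(E→K) − bearing(E→W) = 71.00° ✓; |EK| = 10.90 ✓; ∠(EK, KH) = 95.80° ✗; |KH| = 15.40 ✓.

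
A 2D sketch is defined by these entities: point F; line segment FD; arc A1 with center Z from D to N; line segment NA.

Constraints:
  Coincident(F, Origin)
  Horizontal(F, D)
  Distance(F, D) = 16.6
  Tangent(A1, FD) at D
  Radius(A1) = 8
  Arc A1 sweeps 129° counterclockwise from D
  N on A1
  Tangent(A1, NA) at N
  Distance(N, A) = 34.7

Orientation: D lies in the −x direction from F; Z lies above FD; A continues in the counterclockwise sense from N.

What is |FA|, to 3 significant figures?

51.4

F is at the origin; F and D share the same y with |FD| = 16.6 and D on the −x side, so D = (-16.6, 0.00). The tangent condition forces ZD to be normal to FD, so Z = D + (0, 8) = (-16.6, 8.00). On A1, D sits at bearing -90° from Z; a 129° counterclockwise sweep puts N at bearing 39°, so N = Z + 8.0·(cos 39°, sin 39°) = (-10.4, 13.0). The tangent condition forces ZN to be normal to NA, so NA runs along (−sin 39°, cos 39°); with |NA| = 34.7, A = (-32.2, 40.0). Then |FA| = |A − F| = 51.4.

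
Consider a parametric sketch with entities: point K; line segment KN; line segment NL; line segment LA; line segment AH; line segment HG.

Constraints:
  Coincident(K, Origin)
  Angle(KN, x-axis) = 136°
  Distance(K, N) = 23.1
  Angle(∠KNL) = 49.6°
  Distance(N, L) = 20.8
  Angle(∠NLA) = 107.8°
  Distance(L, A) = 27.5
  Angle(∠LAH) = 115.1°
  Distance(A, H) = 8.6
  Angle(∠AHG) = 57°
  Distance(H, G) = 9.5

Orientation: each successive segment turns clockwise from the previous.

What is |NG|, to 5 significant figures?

31.095

K is at the origin; KN runs at 136.0° with length 23.1, so N = (-16.617, 16.047). ∠KNL = 49.6° gives NL at 5.6000° from the x-axis; with |NL| = 20.8, L = (4.0840, 18.076). ∠NLA = 107.8° gives LA at -66.600° from the x-axis; with |LA| = 27.5, A = (15.006, -7.1619). ∠LAH = 115.1° gives AH at -131.50° from the x-axis; with |AH| = 8.6, H = (9.3070, -13.603). ∠AHG = 57.0° gives HG at 105.50° from the x-axis; with |HG| = 9.5, G = (6.7683, -4.4484). Then |NG| = |G − N| = 31.095.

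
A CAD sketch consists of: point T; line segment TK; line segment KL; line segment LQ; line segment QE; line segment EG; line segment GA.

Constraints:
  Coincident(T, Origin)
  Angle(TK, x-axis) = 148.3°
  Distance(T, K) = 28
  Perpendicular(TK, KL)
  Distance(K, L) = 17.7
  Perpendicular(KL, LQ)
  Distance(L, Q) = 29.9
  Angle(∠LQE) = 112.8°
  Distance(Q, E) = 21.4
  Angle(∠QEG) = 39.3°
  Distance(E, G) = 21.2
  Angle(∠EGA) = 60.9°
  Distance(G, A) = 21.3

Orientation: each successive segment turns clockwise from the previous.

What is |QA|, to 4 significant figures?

7.634

T is at the origin; TK runs at 148.3° with length 28.0, so K = (-23.82, 14.71). The perpendicularity gives KL at right angles to TK, so KL runs at 58.30°; with |KL| = 17.7, L = (-14.52, 29.77). The perpendicularity gives LQ at right angles to KL, so LQ runs at -31.70°; with |LQ| = 29.9, Q = (10.92, 14.06). ∠LQE = 112.8° gives QE at -98.90° from the x-axis; with |QE| = 21.4, E = (7.607, -7.081). ∠QEG = 39.3° gives EG at 120.4° from the x-axis; with |EG| = 21.2, G = (-3.121, 11.20). ∠EGA = 60.9° gives GA at 1.300° from the x-axis; with |GA| = 21.3, A = (18.17, 11.69). Then |QA| = |A − Q| = 7.634.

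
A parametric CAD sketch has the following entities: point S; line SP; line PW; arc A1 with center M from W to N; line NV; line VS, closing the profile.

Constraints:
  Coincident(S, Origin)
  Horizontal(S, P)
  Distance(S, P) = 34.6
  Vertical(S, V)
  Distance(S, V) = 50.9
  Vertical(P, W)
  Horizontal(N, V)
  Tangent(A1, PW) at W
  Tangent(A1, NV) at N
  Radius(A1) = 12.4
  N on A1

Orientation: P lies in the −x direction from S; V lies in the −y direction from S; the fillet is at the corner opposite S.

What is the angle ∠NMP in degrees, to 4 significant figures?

162.1°

S is at the origin; S and P share the same y with |SP| = 34.6 and P on the −x side, so P = (-34.60, 0.000). SV is vertical with |SV| = 50.9 and V on the −y side, so V = (0.000, -50.90). The virtual corner opposite S is at (-34.60, -50.90). The tangent condition forces MW to be normal to PW and A1 meets NV tangentially, so MN is at right angles to NV, with radius 12.4, so the center M sits 12.4 in from both sides at M = (-22.20, -38.50). That places the tangent points at W = (-34.60, -38.50) on PW and N = (-22.20, -50.90) on NV. Then cos ∠NMP = MN·MP / (|MN||MP|), giving 162.1°.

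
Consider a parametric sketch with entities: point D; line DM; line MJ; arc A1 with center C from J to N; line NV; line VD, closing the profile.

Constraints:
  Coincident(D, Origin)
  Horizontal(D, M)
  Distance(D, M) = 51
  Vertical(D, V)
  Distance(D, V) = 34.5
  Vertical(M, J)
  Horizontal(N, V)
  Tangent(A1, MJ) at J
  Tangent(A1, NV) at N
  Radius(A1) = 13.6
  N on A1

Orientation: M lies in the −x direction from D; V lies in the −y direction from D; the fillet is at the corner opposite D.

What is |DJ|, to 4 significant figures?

55.12

D is at the origin; DM is horizontal with |DM| = 51.0 and M on the −x side, so M = (-51.00, 0.000). DV is vertical with |DV| = 34.5 and V on the −y side, so V = (0.000, -34.50). The virtual corner opposite D is at (-51.00, -34.50). The tangent condition forces CJ to be normal to MJ and tangency of A1 to NV means the radius CN is perpendicular to NV, with radius 13.6, so the center C sits 13.6 in from both sides at C = (-37.40, -20.90). That places the tangent points at J = (-51.00, -20.90) on MJ and N = (-37.40, -34.50) on NV. Then |DJ| = |J − D| = 55.12.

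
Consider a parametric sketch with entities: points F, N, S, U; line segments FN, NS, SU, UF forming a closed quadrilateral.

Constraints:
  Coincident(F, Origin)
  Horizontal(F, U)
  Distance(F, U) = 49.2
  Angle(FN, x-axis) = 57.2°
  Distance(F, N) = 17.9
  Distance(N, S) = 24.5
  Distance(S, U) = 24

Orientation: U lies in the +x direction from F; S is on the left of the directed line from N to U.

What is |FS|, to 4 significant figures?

38.68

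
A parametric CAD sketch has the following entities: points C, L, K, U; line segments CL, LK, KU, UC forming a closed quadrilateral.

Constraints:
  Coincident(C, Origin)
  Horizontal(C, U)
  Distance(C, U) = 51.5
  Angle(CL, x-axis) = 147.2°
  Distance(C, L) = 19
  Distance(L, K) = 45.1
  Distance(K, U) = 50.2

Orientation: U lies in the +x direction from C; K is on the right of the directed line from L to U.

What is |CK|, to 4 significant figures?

28.63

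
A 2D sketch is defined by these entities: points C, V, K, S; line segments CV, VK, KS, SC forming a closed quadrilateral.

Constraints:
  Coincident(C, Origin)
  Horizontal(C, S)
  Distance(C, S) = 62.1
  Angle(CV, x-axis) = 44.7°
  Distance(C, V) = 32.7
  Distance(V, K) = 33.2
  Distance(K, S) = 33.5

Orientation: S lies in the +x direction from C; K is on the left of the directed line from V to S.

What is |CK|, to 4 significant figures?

63.99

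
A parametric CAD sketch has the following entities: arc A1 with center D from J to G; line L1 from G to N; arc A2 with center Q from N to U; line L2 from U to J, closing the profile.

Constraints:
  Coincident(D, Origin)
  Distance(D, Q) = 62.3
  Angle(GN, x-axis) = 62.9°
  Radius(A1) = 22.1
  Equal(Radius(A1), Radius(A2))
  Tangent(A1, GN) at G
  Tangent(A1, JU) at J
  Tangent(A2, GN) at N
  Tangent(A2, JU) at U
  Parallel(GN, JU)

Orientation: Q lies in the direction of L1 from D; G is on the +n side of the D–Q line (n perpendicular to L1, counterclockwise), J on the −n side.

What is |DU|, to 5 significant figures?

66.104

The slot axis is L1's direction at 62.9°, so u = (cos 62.9°, sin 62.9°) = (0.45554, 0.89021) and n = (−sin 62.9°, cos 62.9°) = (-0.89021, 0.45554). D is at the origin and Q lies 62.3 along u from D, so Q = 62.3·u = (28.380, 55.460). Tangency of A1 to both parallel lines with radius 22.1 puts G and J at D ± 22.1·n: G = (-19.674, 10.068), J = (19.674, -10.068). Equal radii place N and U the same way about Q: N = Q + 22.1·n = (8.7067, 65.528), U = Q − 22.1·n = (48.054, 45.393). Then |DU| = |U − D| = 66.104.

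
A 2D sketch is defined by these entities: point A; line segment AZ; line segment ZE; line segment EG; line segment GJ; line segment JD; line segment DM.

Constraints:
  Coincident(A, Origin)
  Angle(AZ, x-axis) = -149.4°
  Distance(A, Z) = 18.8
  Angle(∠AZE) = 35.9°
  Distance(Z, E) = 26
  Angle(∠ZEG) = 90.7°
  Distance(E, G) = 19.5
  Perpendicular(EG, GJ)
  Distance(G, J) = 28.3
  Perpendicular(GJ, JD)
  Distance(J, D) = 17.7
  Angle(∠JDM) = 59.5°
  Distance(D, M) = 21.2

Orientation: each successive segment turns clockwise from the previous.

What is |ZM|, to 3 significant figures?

20.5

The perpendicularity gives JD at right angles to GJ, so JD runs at 157°; with |JD| = 17.7, D = (-15.1, -12.5). ∠JDM = 59.5° gives DM at 36.7° from the x-axis; with |DM| = 21.2, M = (1.88, 0.157). Then |ZM| = |M − Z| = 20.5.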